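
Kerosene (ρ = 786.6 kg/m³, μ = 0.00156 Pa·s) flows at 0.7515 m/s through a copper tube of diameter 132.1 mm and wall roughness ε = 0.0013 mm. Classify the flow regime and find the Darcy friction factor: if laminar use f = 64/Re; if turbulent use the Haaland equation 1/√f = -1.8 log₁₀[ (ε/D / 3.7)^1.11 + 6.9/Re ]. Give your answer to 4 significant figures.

Re = ρVD/μ = 786.6·0.7515·0.1321/0.00156 = 5.006e+04.
Re > 4000 → turbulent. ε/D = 1.3e-06/0.1321 = 9.84e-06; Haaland: 1/√f = -1.8 log₁₀[6.48e-07 + 0.000138] = 6.945, so f = 0.02073.

f ≈ 0.02073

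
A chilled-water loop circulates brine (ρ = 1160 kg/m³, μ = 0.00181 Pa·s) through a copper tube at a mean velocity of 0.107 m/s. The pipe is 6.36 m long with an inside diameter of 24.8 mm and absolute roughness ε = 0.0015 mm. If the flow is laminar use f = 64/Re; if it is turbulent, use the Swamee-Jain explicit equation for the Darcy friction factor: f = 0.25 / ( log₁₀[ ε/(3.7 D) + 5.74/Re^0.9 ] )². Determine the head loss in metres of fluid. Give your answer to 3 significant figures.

Reynolds number Re = ρVD/μ = 1160 · 0.107 · 0.0248 / 0.00181 = 1701.
Re < 2300 → laminar flow, so f = 64/Re = 64/1701 = 0.03763 (the turbulent correlation is not needed).
Darcy-Weisbach: ΔP = f(L/D)(ρV²/2) = 0.03763·(6.36/0.0248)·(1160·0.107²/2) = 0.03763·256.5·6.64 = 64.09 Pa.
Head loss h_f = ΔP/(ρg) = 64.09/(1160·9.81) = 0.00563 m.

h_f ≈ 0.00563 m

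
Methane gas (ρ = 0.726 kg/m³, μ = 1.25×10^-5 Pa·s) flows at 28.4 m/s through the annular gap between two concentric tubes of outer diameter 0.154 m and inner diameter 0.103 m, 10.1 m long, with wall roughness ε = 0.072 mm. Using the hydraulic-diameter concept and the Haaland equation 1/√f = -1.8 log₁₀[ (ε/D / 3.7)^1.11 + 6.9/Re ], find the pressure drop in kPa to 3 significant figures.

ΔP ≈ 1.37 kPa

Hydraulic diameter D_h = 4A/P = D_o - D_i = 0.154 - 0.103 = 0.051 m.
Re = ρVD_h/μ = 0.726·28.4·0.051/1.25e-05 = 8.412e+04.
ε/D_h = 7.2e-05/0.051 = 0.00141; Haaland gives 1/√f = -1.8 log₁₀[0.000161+8.2e-05] = 6.507, so f = 0.02362.
ΔP = f(L/D_h)(ρV²/2) = 0.02362·10.1/0.051·292.8 = 1369 Pa.
ΔP = 1.37 kPa.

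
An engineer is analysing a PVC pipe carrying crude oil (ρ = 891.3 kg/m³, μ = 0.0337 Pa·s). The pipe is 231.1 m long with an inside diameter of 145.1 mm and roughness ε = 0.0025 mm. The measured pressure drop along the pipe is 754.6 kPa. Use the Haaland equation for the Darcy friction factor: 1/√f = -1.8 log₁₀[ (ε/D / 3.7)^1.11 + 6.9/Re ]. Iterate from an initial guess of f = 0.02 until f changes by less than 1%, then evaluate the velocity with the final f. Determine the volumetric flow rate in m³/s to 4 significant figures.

Q ≈ 0.1094 m³/s

Rearranging Darcy-Weisbach: V = √(2·ΔP·D/(f·L·ρ)). With ε/D = 2.5e-06/0.1451 = 1.72e-05, iterate starting from f = 0.02:
  f = 0.02 → V = √(2·7.546e+05·0.1451/(0.02·231.1·891.3)) = 7.291 m/s; Re = ρVD/μ = 2.798e+04; f → 0.02374
  f = 0.02374 → V = 6.692 m/s; Re = 2.568e+04; f → 0.02423
  f = 0.02423 → V = 6.624 m/s; Re = 2.542e+04; f → 0.02429
Converged (Δf/f < 1%). With the final f = 0.02429: V = √(2·7.546e+05·0.1451/(0.02429·231.1·891.3)) = 6.615 m/s.
Q = V·A = 6.615·(π/4·0.1451²) = 0.1094 m³/s = 0.1094 m³/s.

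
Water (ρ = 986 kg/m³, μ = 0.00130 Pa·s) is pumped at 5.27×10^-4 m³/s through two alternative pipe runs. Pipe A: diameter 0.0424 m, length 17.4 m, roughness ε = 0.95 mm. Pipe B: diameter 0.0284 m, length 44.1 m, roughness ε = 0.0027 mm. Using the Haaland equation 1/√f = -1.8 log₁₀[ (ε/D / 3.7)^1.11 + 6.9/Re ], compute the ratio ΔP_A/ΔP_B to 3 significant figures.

Pipe A: V = Q/A = 0.000527/0.001412 = 0.3732 m/s; Re = 1.2e+04; ε/D = 0.0224; Haaland → f = 0.05381; ΔP_A = f(L/D)(ρV²/2) = 1517 Pa.
Pipe B: V = Q/A = 0.000527/0.0006335 = 0.8319 m/s; Re = 1.792e+04; ε/D = 9.51e-05; Haaland → f = 0.02661; ΔP_B = f(L/D)(ρV²/2) = 1.41e+04 Pa.
ΔP_A/ΔP_B = 1517/1.41e+04 = 0.108.

ΔP_A/ΔP_B ≈ 0.108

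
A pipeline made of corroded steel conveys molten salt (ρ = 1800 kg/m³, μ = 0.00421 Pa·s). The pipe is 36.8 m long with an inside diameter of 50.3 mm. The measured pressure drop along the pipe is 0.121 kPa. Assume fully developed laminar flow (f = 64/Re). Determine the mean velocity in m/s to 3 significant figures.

V ≈ 0.0618 m/s

For laminar flow, f = 64/Re with Re = ρVD/μ, so Darcy-Weisbach reduces to ΔP = 32μLV/D². Solving for V: V = ΔP·D²/(32μL) = 121·(0.0503)²/(32·0.00421·36.8) = 0.06175 m/s.
Check: Re = ρVD/μ = 1800·0.06175·0.0503/0.00421 = 1328 < 2300, so the laminar assumption holds.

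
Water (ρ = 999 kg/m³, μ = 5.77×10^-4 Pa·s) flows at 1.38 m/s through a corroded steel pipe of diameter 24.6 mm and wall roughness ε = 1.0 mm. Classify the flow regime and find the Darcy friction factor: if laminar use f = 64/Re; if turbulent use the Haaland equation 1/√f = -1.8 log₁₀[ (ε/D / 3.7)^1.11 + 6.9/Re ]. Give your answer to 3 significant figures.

f ≈ 0.0657

Re = ρVD/μ = 999·1.38·0.0246/0.000577 = 5.878e+04.
Re > 4000 → turbulent. ε/D = 0.001/0.0246 = 0.0407; Haaland: 1/√f = -1.8 log₁₀[0.00669 + 0.000117] = 3.901, so f = 0.06572.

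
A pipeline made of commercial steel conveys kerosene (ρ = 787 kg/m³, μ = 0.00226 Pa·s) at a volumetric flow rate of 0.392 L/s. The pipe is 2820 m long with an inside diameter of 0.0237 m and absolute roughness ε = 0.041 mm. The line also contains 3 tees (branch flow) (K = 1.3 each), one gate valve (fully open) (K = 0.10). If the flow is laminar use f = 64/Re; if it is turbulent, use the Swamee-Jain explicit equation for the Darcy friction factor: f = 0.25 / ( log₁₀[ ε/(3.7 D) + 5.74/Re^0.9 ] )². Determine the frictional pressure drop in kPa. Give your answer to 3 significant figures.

Q = 0.392 L/s = 0.392/1000 = 0.000392 m³/s.
Cross-sectional area A = πD²/4 = π(0.0237)²/4 = 0.0004412 m²; mean velocity V = Q/A = 0.000392/0.0004412 = 0.8886 m/s.
Reynolds number Re = ρVD/μ = 787 · 0.8886 · 0.0237 / 0.00226 = 7334.
Re > 4000 → turbulent. Relative roughness ε/D = 4.1e-05/0.0237 = 0.00173. Swamee-Jain: f = 0.25/(log₁₀[0.00173/3.7 + 5.74/7334^0.9])² = 0.25/(log₁₀[0.000468 + 0.00191])² = 0.25/(-2.625)² = 0.03629.
Total minor-loss coefficient ΣK = 3·1.3 + 1·0.1 = 4.
ΔP = [f·L/D + ΣK]·(ρV²/2) = [0.03629·2820/0.0237 + 4]·(787·0.8886²/2) = [4318 + 4]·310.7 = 1.343e+06 Pa.
ΔP = 1.343e+06 Pa = 1340 kPa.

ΔP ≈ 1340 kPa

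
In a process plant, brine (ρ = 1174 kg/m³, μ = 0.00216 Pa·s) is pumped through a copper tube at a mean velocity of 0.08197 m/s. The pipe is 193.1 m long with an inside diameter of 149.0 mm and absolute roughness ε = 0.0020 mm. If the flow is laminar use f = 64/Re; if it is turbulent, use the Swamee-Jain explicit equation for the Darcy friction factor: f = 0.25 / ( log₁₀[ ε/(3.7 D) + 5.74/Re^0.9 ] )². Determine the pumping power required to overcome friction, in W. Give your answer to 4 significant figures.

P ≈ 0.2543 W

Reynolds number Re = ρVD/μ = 1174 · 0.08197 · 0.149 / 0.00216 = 6638.
Re > 4000 → turbulent. Relative roughness ε/D = 2e-06/0.149 = 1.34e-05. Swamee-Jain: f = 0.25/(log₁₀[1.34e-05/3.7 + 5.74/6638^0.9])² = 0.25/(log₁₀[3.63e-06 + 0.00208])² = 0.25/(-2.68)² = 0.0348.
Darcy-Weisbach: ΔP = f(L/D)(ρV²/2) = 0.0348·(193.1/0.149)·(1174·0.08197²/2) = 0.0348·1296·3.944 = 177.9 Pa.
Q = V·A = 0.08197·0.01744 = 0.001429 m³/s.
Pumping power P = QΔP = 0.001429·177.9 = 0.25426 W = 0.2543 W.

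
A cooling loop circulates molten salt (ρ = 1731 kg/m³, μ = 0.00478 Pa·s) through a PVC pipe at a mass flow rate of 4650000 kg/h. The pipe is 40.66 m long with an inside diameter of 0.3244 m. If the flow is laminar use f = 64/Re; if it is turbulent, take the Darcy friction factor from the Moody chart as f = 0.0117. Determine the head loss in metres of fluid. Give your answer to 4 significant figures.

ṁ = 4650000 kg/h = 4650000/3600 = 1292 kg/s.
A = πD²/4 = π(0.3244)²/4 = 0.08265 m²; mean velocity V = ṁ/(ρA) = 1292/(1731 · 0.08265) = 9.028 m/s.
Reynolds number Re = ρVD/μ = 1731 · 9.028 · 0.3244 / 0.00478 = 1.061e+06.
Re > 4000 → turbulent; use the Moody-chart value f = 0.0117.
Darcy-Weisbach: ΔP = f(L/D)(ρV²/2) = 0.0117·(40.66/0.3244)·(1731·9.028²/2) = 0.0117·125.3·7.055e+04 = 1.035e+05 Pa.
Head loss h_f = ΔP/(ρg) = 1.035e+05/(1731·9.81) = 6.092 m.

h_f ≈ 6.092 m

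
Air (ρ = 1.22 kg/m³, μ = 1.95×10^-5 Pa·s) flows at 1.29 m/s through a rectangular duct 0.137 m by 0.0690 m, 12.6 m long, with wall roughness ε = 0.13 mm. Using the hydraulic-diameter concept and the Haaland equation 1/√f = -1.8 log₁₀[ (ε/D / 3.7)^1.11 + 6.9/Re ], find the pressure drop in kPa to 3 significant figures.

ΔP ≈ 0.00490 kPa

Hydraulic diameter D_h = 4A/P = 4·(0.137·0.069)/(2·(0.137+0.069)) = 0.03781/0.412 = 0.09178 m.
Re = ρVD_h/μ = 1.22·1.29·0.09178/1.95e-05 = 7407.
ε/D_h = 0.00013/0.09178 = 0.00142; Haaland gives 1/√f = -1.8 log₁₀[0.000161+0.000932] = 5.331, so f = 0.03519.
ΔP = f(L/D_h)(ρV²/2) = 0.03519·12.6/0.09178·1.015 = 4.904 Pa.
ΔP = 0.00490 kPa.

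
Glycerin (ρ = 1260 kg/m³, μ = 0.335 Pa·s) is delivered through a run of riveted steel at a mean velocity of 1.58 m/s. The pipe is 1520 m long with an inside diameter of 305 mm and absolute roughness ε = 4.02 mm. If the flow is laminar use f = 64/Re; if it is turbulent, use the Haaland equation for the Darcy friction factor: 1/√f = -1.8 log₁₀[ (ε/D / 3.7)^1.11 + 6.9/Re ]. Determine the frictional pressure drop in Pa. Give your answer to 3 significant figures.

Reynolds number Re = ρVD/μ = 1260 · 1.58 · 0.305 / 0.335 = 1813.
Re < 2300 → laminar flow, so f = 64/Re = 64/1813 = 0.03531 (the turbulent correlation is not needed).
Darcy-Weisbach: ΔP = f(L/D)(ρV²/2) = 0.03531·(1520/0.305)·(1260·1.58²/2) = 0.03531·4984·1573 = 2.768e+05 Pa.

ΔP ≈ 277000 Pa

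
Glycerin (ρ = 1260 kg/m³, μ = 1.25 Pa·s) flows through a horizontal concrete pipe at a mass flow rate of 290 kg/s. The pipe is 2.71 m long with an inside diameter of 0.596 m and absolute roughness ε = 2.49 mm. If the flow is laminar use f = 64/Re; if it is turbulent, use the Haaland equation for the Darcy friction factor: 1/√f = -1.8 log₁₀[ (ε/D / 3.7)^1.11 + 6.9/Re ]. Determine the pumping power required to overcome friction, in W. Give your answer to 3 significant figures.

A = πD²/4 = π(0.596)²/4 = 0.279 m²; mean velocity V = ṁ/(ρA) = 290/(1260 · 0.279) = 0.825 m/s.
Reynolds number Re = ρVD/μ = 1260 · 0.825 · 0.596 / 1.25 = 495.6.
Re < 2300 → laminar flow, so f = 64/Re = 64/495.6 = 0.1291 (the turbulent correlation is not needed).
Darcy-Weisbach: ΔP = f(L/D)(ρV²/2) = 0.1291·(2.71/0.596)·(1260·0.825²/2) = 0.1291·4.547·428.8 = 251.8 Pa.
Q = ṁ/ρ = 290/1260 = 0.2302 m³/s.
Pumping power P = QΔP = 0.2302·251.8 = 57.94 W = 57.9 W.

P ≈ 57.9 W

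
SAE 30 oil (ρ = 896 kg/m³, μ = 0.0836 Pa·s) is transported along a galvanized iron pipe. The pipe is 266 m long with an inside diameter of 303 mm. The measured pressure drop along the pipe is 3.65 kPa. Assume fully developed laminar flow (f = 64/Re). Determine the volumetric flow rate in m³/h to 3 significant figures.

For laminar flow, f = 64/Re with Re = ρVD/μ, so Darcy-Weisbach reduces to ΔP = 32μLV/D². Solving for V: V = ΔP·D²/(32μL) = 3650·(0.303)²/(32·0.0836·266) = 0.4709 m/s.
Check: Re = ρVD/μ = 896·0.4709·0.303/0.0836 = 1529 < 2300, so the laminar assumption holds.
Q = V·A = 0.4709·(π/4·0.303²) = 0.03396 m³/s = 122 m³/h.

Q ≈ 122 m³/h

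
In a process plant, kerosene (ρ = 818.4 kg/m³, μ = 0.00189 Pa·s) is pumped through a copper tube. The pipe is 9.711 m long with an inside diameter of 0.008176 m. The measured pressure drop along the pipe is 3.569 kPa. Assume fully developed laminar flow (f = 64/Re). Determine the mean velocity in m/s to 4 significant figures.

For laminar flow, f = 64/Re with Re = ρVD/μ, so Darcy-Weisbach reduces to ΔP = 32μLV/D². Solving for V: V = ΔP·D²/(32μL) = 3569·(0.008176)²/(32·0.00189·9.711) = 0.4062 m/s.
Check: Re = ρVD/μ = 818.4·0.4062·0.008176/0.00189 = 1438 < 2300, so the laminar assumption holds.

V ≈ 0.4062 m/s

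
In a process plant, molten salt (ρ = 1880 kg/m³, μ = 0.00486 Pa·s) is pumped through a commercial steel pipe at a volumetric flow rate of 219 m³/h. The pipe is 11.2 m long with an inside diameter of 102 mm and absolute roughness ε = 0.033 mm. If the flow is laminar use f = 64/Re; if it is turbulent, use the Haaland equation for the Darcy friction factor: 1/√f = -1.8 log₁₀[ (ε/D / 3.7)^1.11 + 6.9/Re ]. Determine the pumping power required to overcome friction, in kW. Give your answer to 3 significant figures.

P ≈ 5.91 kW

Q = 219 m³/h = 219/3600 = 0.06083 m³/s.
Cross-sectional area A = πD²/4 = π(0.102)²/4 = 0.008171 m²; mean velocity V = Q/A = 0.06083/0.008171 = 7.445 m/s.
Reynolds number Re = ρVD/μ = 1880 · 7.445 · 0.102 / 0.00486 = 2.937e+05.
Re > 4000 → turbulent. Relative roughness ε/D = 3.3e-05/0.102 = 0.000324. Haaland: 1/√f = -1.8 log₁₀[(0.000324/3.7)^1.11 + 6.9/2.937e+05] = -1.8 log₁₀[3.13e-05 + 2.35e-05] = 7.671, so f = 0.017.
Darcy-Weisbach: ΔP = f(L/D)(ρV²/2) = 0.017·(11.2/0.102)·(1880·7.445²/2) = 0.017·109.8·5.21e+04 = 9.723e+04 Pa.
Pumping power P = QΔP = 0.06083·9.723e+04 = 5915 W = 5.91 kW.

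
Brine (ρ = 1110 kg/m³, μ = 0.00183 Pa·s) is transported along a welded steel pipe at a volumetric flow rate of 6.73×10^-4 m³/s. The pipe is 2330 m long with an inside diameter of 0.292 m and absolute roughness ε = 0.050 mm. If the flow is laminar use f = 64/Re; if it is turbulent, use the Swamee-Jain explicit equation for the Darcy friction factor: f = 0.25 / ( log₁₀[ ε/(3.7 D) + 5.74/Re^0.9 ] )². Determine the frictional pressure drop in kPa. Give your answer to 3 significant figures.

ΔP ≈ 0.0161 kPa

Cross-sectional area A = πD²/4 = π(0.292)²/4 = 0.06697 m²; mean velocity V = Q/A = 0.000673/0.06697 = 0.01005 m/s.
Reynolds number Re = ρVD/μ = 1110 · 0.01005 · 0.292 / 0.00183 = 1780.
Re < 2300 → laminar flow, so f = 64/Re = 64/1780 = 0.03596 (the turbulent correlation is not needed).
Darcy-Weisbach: ΔP = f(L/D)(ρV²/2) = 0.03596·(2330/0.292)·(1110·0.01005²/2) = 0.03596·7979·0.05605 = 16.08 Pa.
ΔP = 16.08 Pa = 0.0161 kPa.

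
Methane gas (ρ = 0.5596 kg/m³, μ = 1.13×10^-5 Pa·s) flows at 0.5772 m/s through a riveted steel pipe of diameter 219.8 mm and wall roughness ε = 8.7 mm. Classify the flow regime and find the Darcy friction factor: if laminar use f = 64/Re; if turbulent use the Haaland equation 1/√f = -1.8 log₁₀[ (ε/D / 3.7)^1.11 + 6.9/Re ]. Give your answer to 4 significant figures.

f ≈ 0.06870

Re = ρVD/μ = 0.5596·0.5772·0.2198/1.13e-05 = 6283.
Re > 4000 → turbulent. ε/D = 0.0087/0.2198 = 0.0396; Haaland: 1/√f = -1.8 log₁₀[0.00649 + 0.0011] = 3.815, so f = 0.0687.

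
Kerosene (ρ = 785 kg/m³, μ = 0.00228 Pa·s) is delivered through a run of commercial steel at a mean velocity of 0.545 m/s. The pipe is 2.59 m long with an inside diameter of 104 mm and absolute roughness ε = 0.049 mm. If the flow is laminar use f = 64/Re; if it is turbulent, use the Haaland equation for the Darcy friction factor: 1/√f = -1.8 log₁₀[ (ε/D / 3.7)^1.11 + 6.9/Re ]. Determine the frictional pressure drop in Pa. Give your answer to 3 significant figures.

Reynolds number Re = ρVD/μ = 785 · 0.545 · 0.104 / 0.00228 = 1.951e+04.
Re > 4000 → turbulent. Relative roughness ε/D = 4.9e-05/0.104 = 0.000471. Haaland: 1/√f = -1.8 log₁₀[(0.000471/3.7)^1.11 + 6.9/1.951e+04] = -1.8 log₁₀[4.75e-05 + 0.000354] = 6.114, so f = 0.02675.
Darcy-Weisbach: ΔP = f(L/D)(ρV²/2) = 0.02675·(2.59/0.104)·(785·0.545²/2) = 0.02675·24.9·116.6 = 77.66 Pa.

ΔP ≈ 77.7 Pa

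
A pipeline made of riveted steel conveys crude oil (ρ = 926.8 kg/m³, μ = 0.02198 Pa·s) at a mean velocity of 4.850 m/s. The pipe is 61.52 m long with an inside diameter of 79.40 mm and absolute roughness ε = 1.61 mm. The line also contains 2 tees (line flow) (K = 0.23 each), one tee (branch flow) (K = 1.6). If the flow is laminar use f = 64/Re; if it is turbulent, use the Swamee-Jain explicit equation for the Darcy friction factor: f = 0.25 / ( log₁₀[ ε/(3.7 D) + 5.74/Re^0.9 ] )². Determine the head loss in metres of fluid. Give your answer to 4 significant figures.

h_f ≈ 50.76 m

Reynolds number Re = ρVD/μ = 926.8 · 4.85 · 0.0794 / 0.022 = 1.624e+04.
Re > 4000 → turbulent. Relative roughness ε/D = 0.00161/0.0794 = 0.0203. Swamee-Jain: f = 0.25/(log₁₀[0.0203/3.7 + 5.74/1.624e+04^0.9])² = 0.25/(log₁₀[0.00548 + 0.000932])² = 0.25/(-2.193)² = 0.05198.
Total minor-loss coefficient ΣK = 2·0.23 + 1·1.6 = 2.06.
ΔP = [f·L/D + ΣK]·(ρV²/2) = [0.05198·61.52/0.0794 + 2.06]·(926.8·4.85²/2) = [40.28 + 2.06]·1.09e+04 = 4.615e+05 Pa.
Head loss h_f = ΔP/(ρg) = 4.615e+05/(926.8·9.81) = 50.76 m.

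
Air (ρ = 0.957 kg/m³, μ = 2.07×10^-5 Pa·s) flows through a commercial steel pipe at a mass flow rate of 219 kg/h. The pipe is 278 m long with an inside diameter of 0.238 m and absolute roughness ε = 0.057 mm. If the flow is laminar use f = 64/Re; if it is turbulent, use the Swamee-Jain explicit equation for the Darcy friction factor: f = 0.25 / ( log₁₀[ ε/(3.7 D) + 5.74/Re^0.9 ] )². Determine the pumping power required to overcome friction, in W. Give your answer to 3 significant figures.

P ≈ 2.03 W

ṁ = 219 kg/h = 219/3600 = 0.06083 kg/s.
A = πD²/4 = π(0.238)²/4 = 0.04449 m²; mean velocity V = ṁ/(ρA) = 0.06083/(0.957 · 0.04449) = 1.429 m/s.
Reynolds number Re = ρVD/μ = 0.957 · 1.429 · 0.238 / 2.07e-05 = 1.572e+04.
Re > 4000 → turbulent. Relative roughness ε/D = 5.7e-05/0.238 = 0.000239. Swamee-Jain: f = 0.25/(log₁₀[0.000239/3.7 + 5.74/1.572e+04^0.9])² = 0.25/(log₁₀[6.47e-05 + 0.00096])² = 0.25/(-2.99)² = 0.02797.
Darcy-Weisbach: ΔP = f(L/D)(ρV²/2) = 0.02797·(278/0.238)·(0.957·1.429²/2) = 0.02797·1168·0.9769 = 31.92 Pa.
Q = ṁ/ρ = 0.06083/0.957 = 0.06357 m³/s.
Pumping power P = QΔP = 0.06357·31.92 = 2.029 W = 2.03 W.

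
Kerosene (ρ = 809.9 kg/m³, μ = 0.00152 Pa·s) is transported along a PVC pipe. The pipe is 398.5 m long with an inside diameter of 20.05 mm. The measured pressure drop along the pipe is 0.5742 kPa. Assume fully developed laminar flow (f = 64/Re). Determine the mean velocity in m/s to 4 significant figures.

V ≈ 0.01191 m/s

For laminar flow, f = 64/Re with Re = ρVD/μ, so Darcy-Weisbach reduces to ΔP = 32μLV/D². Solving for V: V = ΔP·D²/(32μL) = 574.2·(0.02005)²/(32·0.00152·398.5) = 0.01191 m/s.
Check: Re = ρVD/μ = 809.9·0.01191·0.02005/0.00152 = 127.2 < 2300, so the laminar assumption holds.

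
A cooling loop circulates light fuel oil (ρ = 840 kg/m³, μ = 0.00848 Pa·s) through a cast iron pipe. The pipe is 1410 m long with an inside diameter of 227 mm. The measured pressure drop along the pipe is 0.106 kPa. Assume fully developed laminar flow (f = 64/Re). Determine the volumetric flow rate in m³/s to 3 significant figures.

For laminar flow, f = 64/Re with Re = ρVD/μ, so Darcy-Weisbach reduces to ΔP = 32μLV/D². Solving for V: V = ΔP·D²/(32μL) = 106·(0.227)²/(32·0.00848·1410) = 0.01428 m/s.
Check: Re = ρVD/μ = 840·0.01428·0.227/0.00848 = 321 < 2300, so the laminar assumption holds.
Q = V·A = 0.01428·(π/4·0.227²) = 0.0005777 m³/s = 5.78×10^-4 m³/s.

Q ≈ 5.78×10^-4 m³/s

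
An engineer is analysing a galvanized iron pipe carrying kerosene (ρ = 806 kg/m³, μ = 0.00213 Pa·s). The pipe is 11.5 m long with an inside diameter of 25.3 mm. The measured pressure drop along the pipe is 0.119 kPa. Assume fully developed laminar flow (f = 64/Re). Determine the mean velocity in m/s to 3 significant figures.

V ≈ 0.0972 m/s

For laminar flow, f = 64/Re with Re = ρVD/μ, so Darcy-Weisbach reduces to ΔP = 32μLV/D². Solving for V: V = ΔP·D²/(32μL) = 119·(0.0253)²/(32·0.00213·11.5) = 0.09718 m/s.
Check: Re = ρVD/μ = 806·0.09718·0.0253/0.00213 = 930.3 < 2300, so the laminar assumption holds.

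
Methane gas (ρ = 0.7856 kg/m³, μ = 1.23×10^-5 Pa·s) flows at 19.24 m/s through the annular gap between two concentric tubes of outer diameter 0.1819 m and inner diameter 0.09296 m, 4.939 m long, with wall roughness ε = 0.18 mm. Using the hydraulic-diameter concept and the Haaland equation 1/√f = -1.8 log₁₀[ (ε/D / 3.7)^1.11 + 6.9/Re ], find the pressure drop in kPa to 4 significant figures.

ΔP ≈ 0.2012 kPa

Hydraulic diameter D_h = 4A/P = D_o - D_i = 0.1819 - 0.09296 = 0.08894 m.
Re = ρVD_h/μ = 0.7856·19.24·0.08894/1.23e-05 = 1.093e+05.
ε/D_h = 0.00018/0.08894 = 0.00202; Haaland gives 1/√f = -1.8 log₁₀[0.000239+6.31e-05] = 6.335, so f = 0.02492.
ΔP = f(L/D_h)(ρV²/2) = 0.02492·4.939/0.08894·145.4 = 201.2 Pa.
ΔP = 0.2012 kPa.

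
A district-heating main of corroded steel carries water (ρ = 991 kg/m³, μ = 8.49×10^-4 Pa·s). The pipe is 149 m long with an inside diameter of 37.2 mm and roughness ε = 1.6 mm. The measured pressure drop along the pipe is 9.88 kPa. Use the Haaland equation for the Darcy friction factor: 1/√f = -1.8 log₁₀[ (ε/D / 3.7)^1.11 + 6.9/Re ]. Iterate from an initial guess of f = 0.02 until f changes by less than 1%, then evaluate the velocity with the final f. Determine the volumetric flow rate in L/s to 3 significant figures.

Q ≈ 0.292 L/s

Rearranging Darcy-Weisbach: V = √(2·ΔP·D/(f·L·ρ)). With ε/D = 0.0016/0.0372 = 0.043, iterate starting from f = 0.02:
  f = 0.02 → V = √(2·9880·0.0372/(0.02·149·991)) = 0.4989 m/s; Re = ρVD/μ = 2.166e+04; f → 0.06813
  f = 0.06813 → V = 0.2703 m/s; Re = 1.174e+04; f → 0.06913
  f = 0.06913 → V = 0.2684 m/s; Re = 1.165e+04; f → 0.06915
Converged (Δf/f < 1%). With the final f = 0.06915: V = √(2·9880·0.0372/(0.06915·149·991)) = 0.2683 m/s.
Q = V·A = 0.2683·(π/4·0.0372²) = 0.0002916 m³/s = 0.292 L/s.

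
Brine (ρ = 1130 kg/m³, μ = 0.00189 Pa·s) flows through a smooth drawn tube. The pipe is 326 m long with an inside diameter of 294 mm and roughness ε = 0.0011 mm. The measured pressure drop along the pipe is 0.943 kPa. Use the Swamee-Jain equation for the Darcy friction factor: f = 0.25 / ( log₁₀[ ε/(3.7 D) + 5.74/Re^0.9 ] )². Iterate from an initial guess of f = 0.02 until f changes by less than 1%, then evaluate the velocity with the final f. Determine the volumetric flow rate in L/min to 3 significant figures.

Q ≈ 1090 L/min

Rearranging Darcy-Weisbach: V = √(2·ΔP·D/(f·L·ρ)). With ε/D = 1.1e-06/0.294 = 3.74e-06, iterate starting from f = 0.02:
  f = 0.02 → V = √(2·943·0.294/(0.02·326·1130)) = 0.2743 m/s; Re = ρVD/μ = 4.822e+04; f → 0.02095
  f = 0.02095 → V = 0.2681 m/s; Re = 4.712e+04; f → 0.02106
Converged (Δf/f < 1%). With the final f = 0.02106: V = √(2·943·0.294/(0.02106·326·1130)) = 0.2674 m/s.
Q = V·A = 0.2674·(π/4·0.294²) = 0.01815 m³/s = 1090 L/min.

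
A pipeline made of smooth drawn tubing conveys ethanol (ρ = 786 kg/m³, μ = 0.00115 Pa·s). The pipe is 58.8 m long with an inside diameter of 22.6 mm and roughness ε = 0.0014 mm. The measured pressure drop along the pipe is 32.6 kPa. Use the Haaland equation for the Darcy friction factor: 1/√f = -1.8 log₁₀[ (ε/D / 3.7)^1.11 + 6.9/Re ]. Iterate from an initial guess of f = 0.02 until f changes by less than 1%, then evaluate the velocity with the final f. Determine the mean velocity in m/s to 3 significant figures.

V ≈ 1.09 m/s

Rearranging Darcy-Weisbach: V = √(2·ΔP·D/(f·L·ρ)). With ε/D = 1.4e-06/0.0226 = 6.19e-05, iterate starting from f = 0.02:
  f = 0.02 → V = √(2·3.26e+04·0.0226/(0.02·58.8·786)) = 1.263 m/s; Re = ρVD/μ = 1.95e+04; f → 0.026
  f = 0.026 → V = 1.107 m/s; Re = 1.71e+04; f → 0.02687
  f = 0.02687 → V = 1.089 m/s; Re = 1.682e+04; f → 0.02699
Converged (Δf/f < 1%). With the final f = 0.02699: V = √(2·3.26e+04·0.0226/(0.02699·58.8·786)) = 1.087 m/s.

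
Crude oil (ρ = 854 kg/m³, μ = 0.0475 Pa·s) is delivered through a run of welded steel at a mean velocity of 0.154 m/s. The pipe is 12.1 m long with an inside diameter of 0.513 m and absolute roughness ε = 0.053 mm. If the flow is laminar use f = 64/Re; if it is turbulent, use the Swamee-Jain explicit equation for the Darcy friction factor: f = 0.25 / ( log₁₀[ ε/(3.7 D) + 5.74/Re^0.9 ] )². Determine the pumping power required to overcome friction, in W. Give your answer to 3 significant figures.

P ≈ 0.343 W

Reynolds number Re = ρVD/μ = 854 · 0.154 · 0.513 / 0.0475 = 1420.
Re < 2300 → laminar flow, so f = 64/Re = 64/1420 = 0.04506 (the turbulent correlation is not needed).
Darcy-Weisbach: ΔP = f(L/D)(ρV²/2) = 0.04506·(12.1/0.513)·(854·0.154²/2) = 0.04506·23.59·10.13 = 10.76 Pa.
Q = V·A = 0.154·0.2067 = 0.03183 m³/s.
Pumping power P = QΔP = 0.03183·10.76 = 0.3426 W = 0.343 W.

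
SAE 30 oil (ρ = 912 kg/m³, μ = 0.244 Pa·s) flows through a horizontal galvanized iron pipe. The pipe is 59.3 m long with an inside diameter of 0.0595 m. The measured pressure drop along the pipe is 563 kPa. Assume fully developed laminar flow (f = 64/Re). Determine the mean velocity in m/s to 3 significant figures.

V ≈ 4.30 m/s

For laminar flow, f = 64/Re with Re = ρVD/μ, so Darcy-Weisbach reduces to ΔP = 32μLV/D². Solving for V: V = ΔP·D²/(32μL) = 5.63e+05·(0.0595)²/(32·0.244·59.3) = 4.305 m/s.
Check: Re = ρVD/μ = 912·4.305·0.0595/0.244 = 957.3 < 2300, so the laminar assumption holds.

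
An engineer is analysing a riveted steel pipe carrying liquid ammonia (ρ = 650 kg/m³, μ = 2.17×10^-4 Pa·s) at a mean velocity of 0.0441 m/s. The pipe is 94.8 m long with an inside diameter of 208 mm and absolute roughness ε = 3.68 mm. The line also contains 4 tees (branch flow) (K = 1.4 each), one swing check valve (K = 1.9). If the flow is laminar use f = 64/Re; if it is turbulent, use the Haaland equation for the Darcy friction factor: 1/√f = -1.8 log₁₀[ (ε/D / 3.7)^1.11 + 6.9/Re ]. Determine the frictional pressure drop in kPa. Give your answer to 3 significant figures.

ΔP ≈ 0.0186 kPa

Reynolds number Re = ρVD/μ = 650 · 0.0441 · 0.208 / 0.000217 = 2.748e+04.
Re > 4000 → turbulent. Relative roughness ε/D = 0.00368/0.208 = 0.0177. Haaland: 1/√f = -1.8 log₁₀[(0.0177/3.7)^1.11 + 6.9/2.748e+04] = -1.8 log₁₀[0.00266 + 0.000251] = 4.566, so f = 0.04797.
Total minor-loss coefficient ΣK = 4·1.4 + 1·1.9 = 7.5.
ΔP = [f·L/D + ΣK]·(ρV²/2) = [0.04797·94.8/0.208 + 7.5]·(650·0.0441²/2) = [21.87 + 7.5]·0.6321 = 18.56 Pa.
ΔP = 18.56 Pa = 0.0186 kPa.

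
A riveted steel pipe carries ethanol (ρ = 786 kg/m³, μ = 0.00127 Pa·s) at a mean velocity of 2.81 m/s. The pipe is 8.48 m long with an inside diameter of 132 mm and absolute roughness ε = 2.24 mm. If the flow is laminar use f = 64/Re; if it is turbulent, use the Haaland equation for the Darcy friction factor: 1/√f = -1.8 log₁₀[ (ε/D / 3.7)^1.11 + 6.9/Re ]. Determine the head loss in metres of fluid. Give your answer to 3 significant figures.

h_f ≈ 1.19 m

Reynolds number Re = ρVD/μ = 786 · 2.81 · 0.132 / 0.00127 = 2.296e+05.
Re > 4000 → turbulent. Relative roughness ε/D = 0.00224/0.132 = 0.017. Haaland: 1/√f = -1.8 log₁₀[(0.017/3.7)^1.11 + 6.9/2.296e+05] = -1.8 log₁₀[0.00254 + 3.01e-05] = 4.663, so f = 0.04599.
Darcy-Weisbach: ΔP = f(L/D)(ρV²/2) = 0.04599·(8.48/0.132)·(786·2.81²/2) = 0.04599·64.24·3103 = 9168 Pa.
Head loss h_f = ΔP/(ρg) = 9168/(786·9.81) = 1.19 m.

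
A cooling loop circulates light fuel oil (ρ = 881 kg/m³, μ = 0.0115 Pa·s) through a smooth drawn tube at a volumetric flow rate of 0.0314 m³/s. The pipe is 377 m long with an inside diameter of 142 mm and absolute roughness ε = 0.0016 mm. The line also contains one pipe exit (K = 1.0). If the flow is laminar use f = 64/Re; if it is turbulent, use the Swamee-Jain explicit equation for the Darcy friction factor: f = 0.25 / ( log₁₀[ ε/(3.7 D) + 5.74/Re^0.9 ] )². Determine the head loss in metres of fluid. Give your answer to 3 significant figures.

h_f ≈ 13.7 m

Cross-sectional area A = πD²/4 = π(0.142)²/4 = 0.01584 m²; mean velocity V = Q/A = 0.0314/0.01584 = 1.983 m/s.
Reynolds number Re = ρVD/μ = 881 · 1.983 · 0.142 / 0.0115 = 2.157e+04.
Re > 4000 → turbulent. Relative roughness ε/D = 1.6e-06/0.142 = 1.13e-05. Swamee-Jain: f = 0.25/(log₁₀[1.13e-05/3.7 + 5.74/2.157e+04^0.9])² = 0.25/(log₁₀[3.05e-06 + 0.000722])² = 0.25/(-3.14)² = 0.02536.
Total minor-loss coefficient ΣK = 1·1 = 1.
ΔP = [f·L/D + ΣK]·(ρV²/2) = [0.02536·377/0.142 + 1]·(881·1.983²/2) = [67.33 + 1]·1732 = 1.183e+05 Pa.
Head loss h_f = ΔP/(ρg) = 1.183e+05/(881·9.81) = 13.7 m.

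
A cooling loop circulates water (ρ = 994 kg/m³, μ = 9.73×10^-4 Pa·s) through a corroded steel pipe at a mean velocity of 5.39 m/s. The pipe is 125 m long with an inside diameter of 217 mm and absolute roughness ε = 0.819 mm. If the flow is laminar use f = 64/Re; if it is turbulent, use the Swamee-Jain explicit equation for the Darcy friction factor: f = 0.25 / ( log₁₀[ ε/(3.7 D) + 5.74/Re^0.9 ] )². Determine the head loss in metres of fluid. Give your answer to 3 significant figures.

h_f ≈ 24.0 m

Reynolds number Re = ρVD/μ = 994 · 5.39 · 0.217 / 0.000973 = 1.195e+06.
Re > 4000 → turbulent. Relative roughness ε/D = 0.000819/0.217 = 0.00377. Swamee-Jain: f = 0.25/(log₁₀[0.00377/3.7 + 5.74/1.195e+06^0.9])² = 0.25/(log₁₀[0.00102 + 1.95e-05])² = 0.25/(-2.983)² = 0.02809.
Darcy-Weisbach: ΔP = f(L/D)(ρV²/2) = 0.02809·(125/0.217)·(994·5.39²/2) = 0.02809·576·1.444e+04 = 2.337e+05 Pa.
Head loss h_f = ΔP/(ρg) = 2.337e+05/(994·9.81) = 24.0 m.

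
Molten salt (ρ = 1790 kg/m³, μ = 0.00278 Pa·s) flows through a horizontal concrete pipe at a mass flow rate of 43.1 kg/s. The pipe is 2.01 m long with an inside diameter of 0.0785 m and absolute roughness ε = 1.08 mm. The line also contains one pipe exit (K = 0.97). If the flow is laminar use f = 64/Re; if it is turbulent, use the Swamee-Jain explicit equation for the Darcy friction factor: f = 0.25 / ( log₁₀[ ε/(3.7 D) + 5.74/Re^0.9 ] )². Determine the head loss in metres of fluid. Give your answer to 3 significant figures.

h_f ≈ 2.60 m

A = πD²/4 = π(0.0785)²/4 = 0.00484 m²; mean velocity V = ṁ/(ρA) = 43.1/(1790 · 0.00484) = 4.975 m/s.
Reynolds number Re = ρVD/μ = 1790 · 4.975 · 0.0785 / 0.00278 = 2.515e+05.
Re > 4000 → turbulent. Relative roughness ε/D = 0.00108/0.0785 = 0.0138. Swamee-Jain: f = 0.25/(log₁₀[0.0138/3.7 + 5.74/2.515e+05^0.9])² = 0.25/(log₁₀[0.00372 + 7.92e-05])² = 0.25/(-2.42)² = 0.04267.
Total minor-loss coefficient ΣK = 1·0.97 = 0.97.
ΔP = [f·L/D + ΣK]·(ρV²/2) = [0.04267·2.01/0.0785 + 0.97]·(1790·4.975²/2) = [1.093 + 0.97]·2.215e+04 = 4.569e+04 Pa.
Head loss h_f = ΔP/(ρg) = 4.569e+04/(1790·9.81) = 2.60 m.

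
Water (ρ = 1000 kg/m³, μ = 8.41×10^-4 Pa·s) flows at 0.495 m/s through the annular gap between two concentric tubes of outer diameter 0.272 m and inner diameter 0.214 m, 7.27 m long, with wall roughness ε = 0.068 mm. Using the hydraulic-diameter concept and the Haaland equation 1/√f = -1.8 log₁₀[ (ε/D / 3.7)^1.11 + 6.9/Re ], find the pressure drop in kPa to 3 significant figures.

Hydraulic diameter D_h = 4A/P = D_o - D_i = 0.272 - 0.214 = 0.058 m.
Re = ρVD_h/μ = 1000·0.495·0.058/0.000841 = 3.414e+04.
ε/D_h = 6.8e-05/0.058 = 0.00117; Haaland gives 1/√f = -1.8 log₁₀[0.000131+0.000202] = 6.26, so f = 0.02552.
ΔP = f(L/D_h)(ρV²/2) = 0.02552·7.27/0.058·122.5 = 391.8 Pa.
ΔP = 0.392 kPa.

ΔP ≈ 0.392 kPa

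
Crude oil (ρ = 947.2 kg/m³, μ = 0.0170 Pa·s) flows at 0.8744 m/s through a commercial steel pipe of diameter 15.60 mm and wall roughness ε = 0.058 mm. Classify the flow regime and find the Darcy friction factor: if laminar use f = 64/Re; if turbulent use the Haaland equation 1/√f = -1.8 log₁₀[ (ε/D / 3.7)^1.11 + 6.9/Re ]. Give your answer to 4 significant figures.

Re = ρVD/μ = 947.2·0.8744·0.0156/0.017 = 760.
Re < 2300 → laminar, so f = 64/Re = 0.08421 (roughness is irrelevant in laminar flow).

f ≈ 0.08421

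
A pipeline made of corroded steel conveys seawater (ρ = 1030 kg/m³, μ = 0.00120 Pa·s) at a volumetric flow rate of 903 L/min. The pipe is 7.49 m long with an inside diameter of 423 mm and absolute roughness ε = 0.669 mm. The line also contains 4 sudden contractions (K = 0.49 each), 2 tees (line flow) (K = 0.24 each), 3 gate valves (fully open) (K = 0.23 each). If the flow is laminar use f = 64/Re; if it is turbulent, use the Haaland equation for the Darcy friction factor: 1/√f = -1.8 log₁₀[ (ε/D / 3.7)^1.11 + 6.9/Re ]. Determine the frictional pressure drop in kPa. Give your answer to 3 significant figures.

ΔP ≈ 0.0212 kPa

Q = 903 L/min = 903/60000 = 0.01505 m³/s.
Cross-sectional area A = πD²/4 = π(0.423)²/4 = 0.1405 m²; mean velocity V = Q/A = 0.01505/0.1405 = 0.1071 m/s.
Reynolds number Re = ρVD/μ = 1030 · 0.1071 · 0.423 / 0.0012 = 3.888e+04.
Re > 4000 → turbulent. Relative roughness ε/D = 0.000669/0.423 = 0.00158. Haaland: 1/√f = -1.8 log₁₀[(0.00158/3.7)^1.11 + 6.9/3.888e+04] = -1.8 log₁₀[0.000182 + 0.000177] = 6.2, so f = 0.02602.
Total minor-loss coefficient ΣK = 4·0.49 + 2·0.24 + 3·0.23 = 3.13.
ΔP = [f·L/D + ΣK]·(ρV²/2) = [0.02602·7.49/0.423 + 3.13]·(1030·0.1071²/2) = [0.4607 + 3.13]·5.907 = 21.21 Pa.
ΔP = 21.21 Pa = 0.0212 kPa.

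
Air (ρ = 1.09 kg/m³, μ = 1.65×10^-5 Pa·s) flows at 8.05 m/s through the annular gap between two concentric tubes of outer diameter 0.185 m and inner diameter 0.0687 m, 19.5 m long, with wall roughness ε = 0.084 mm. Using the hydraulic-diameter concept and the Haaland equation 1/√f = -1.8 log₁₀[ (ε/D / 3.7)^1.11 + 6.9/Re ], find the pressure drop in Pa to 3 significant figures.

ΔP ≈ 132 Pa

Hydraulic diameter D_h = 4A/P = D_o - D_i = 0.185 - 0.0687 = 0.1163 m.
Re = ρVD_h/μ = 1.09·8.05·0.1163/1.65e-05 = 6.185e+04.
ε/D_h = 8.4e-05/0.1163 = 0.000722; Haaland gives 1/√f = -1.8 log₁₀[7.63e-05+0.000112] = 6.707, so f = 0.02223.
ΔP = f(L/D_h)(ρV²/2) = 0.02223·19.5/0.1163·35.32 = 131.6 Pa.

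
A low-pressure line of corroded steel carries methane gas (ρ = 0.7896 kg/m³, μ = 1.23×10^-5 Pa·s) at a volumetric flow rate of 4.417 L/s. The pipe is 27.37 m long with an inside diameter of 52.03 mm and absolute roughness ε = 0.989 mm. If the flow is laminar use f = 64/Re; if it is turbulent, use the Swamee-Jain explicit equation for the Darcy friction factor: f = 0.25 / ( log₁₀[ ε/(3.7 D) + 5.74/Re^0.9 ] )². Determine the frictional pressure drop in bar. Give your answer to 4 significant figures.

Q = 4.417 L/s = 4.417/1000 = 0.004417 m³/s.
Cross-sectional area A = πD²/4 = π(0.05203)²/4 = 0.002126 m²; mean velocity V = Q/A = 0.004417/0.002126 = 2.077 m/s.
Reynolds number Re = ρVD/μ = 0.7896 · 2.077 · 0.05203 / 1.23e-05 = 6939.
Re > 4000 → turbulent. Relative roughness ε/D = 0.000989/0.05203 = 0.019. Swamee-Jain: f = 0.25/(log₁₀[0.019/3.7 + 5.74/6939^0.9])² = 0.25/(log₁₀[0.00514 + 0.002])² = 0.25/(-2.146)² = 0.05427.
Darcy-Weisbach: ΔP = f(L/D)(ρV²/2) = 0.05427·(27.37/0.05203)·(0.7896·2.077²/2) = 0.05427·526·1.704 = 48.64 Pa.
ΔP = 48.64 Pa = 4.864×10^-4 bar.

ΔP ≈ 4.864×10^-4 bar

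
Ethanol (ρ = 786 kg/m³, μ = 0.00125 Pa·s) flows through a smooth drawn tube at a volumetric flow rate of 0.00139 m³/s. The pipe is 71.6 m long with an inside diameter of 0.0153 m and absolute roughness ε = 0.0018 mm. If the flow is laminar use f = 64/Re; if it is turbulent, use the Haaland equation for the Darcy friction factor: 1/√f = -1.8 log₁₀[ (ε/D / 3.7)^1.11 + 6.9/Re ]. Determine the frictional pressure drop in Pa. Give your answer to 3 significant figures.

ΔP ≈ 2.05×10^6 Pa

Cross-sectional area A = πD²/4 = π(0.0153)²/4 = 0.0001839 m²; mean velocity V = Q/A = 0.00139/0.0001839 = 7.56 m/s.
Reynolds number Re = ρVD/μ = 786 · 7.56 · 0.0153 / 0.00125 = 7.274e+04.
Re > 4000 → turbulent. Relative roughness ε/D = 1.8e-06/0.0153 = 0.000118. Haaland: 1/√f = -1.8 log₁₀[(0.000118/3.7)^1.11 + 6.9/7.274e+04] = -1.8 log₁₀[1.02e-05 + 9.49e-05] = 7.162, so f = 0.0195.
Darcy-Weisbach: ΔP = f(L/D)(ρV²/2) = 0.0195·(71.6/0.0153)·(786·7.56²/2) = 0.0195·4680·2.246e+04 = 2.05e+06 Pa.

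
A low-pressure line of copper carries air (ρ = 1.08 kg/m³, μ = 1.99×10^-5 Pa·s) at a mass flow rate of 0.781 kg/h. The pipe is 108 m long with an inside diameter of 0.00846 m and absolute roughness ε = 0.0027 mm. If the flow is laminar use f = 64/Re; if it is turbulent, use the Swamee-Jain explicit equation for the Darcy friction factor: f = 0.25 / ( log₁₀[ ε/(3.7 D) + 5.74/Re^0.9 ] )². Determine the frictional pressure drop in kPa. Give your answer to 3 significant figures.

ΔP ≈ 3.43 kPa

ṁ = 0.781 kg/h = 0.781/3600 = 0.0002169 kg/s.
A = πD²/4 = π(0.00846)²/4 = 5.621e-05 m²; mean velocity V = ṁ/(ρA) = 0.0002169/(1.08 · 5.621e-05) = 3.574 m/s.
Reynolds number Re = ρVD/μ = 1.08 · 3.574 · 0.00846 / 1.99e-05 = 1641.
Re < 2300 → laminar flow, so f = 64/Re = 64/1641 = 0.03901 (the turbulent correlation is not needed).
Darcy-Weisbach: ΔP = f(L/D)(ρV²/2) = 0.03901·(108/0.00846)·(1.08·3.574²/2) = 0.03901·1.277e+04·6.896 = 3434 Pa.
ΔP = 3434 Pa = 3.43 kPa.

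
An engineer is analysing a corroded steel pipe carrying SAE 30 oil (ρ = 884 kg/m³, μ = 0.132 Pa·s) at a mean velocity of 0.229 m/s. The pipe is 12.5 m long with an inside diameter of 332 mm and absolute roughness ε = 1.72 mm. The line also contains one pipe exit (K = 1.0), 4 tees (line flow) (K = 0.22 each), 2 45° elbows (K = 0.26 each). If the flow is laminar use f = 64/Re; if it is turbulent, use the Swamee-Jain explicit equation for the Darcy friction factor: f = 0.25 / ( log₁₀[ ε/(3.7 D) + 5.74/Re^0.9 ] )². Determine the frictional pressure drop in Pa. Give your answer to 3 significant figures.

Reynolds number Re = ρVD/μ = 884 · 0.229 · 0.332 / 0.132 = 509.2.
Re < 2300 → laminar flow, so f = 64/Re = 64/509.2 = 0.1257 (the turbulent correlation is not needed).
Total minor-loss coefficient ΣK = 1·1 + 4·0.22 + 2·0.26 = 2.4.
ΔP = [f·L/D + ΣK]·(ρV²/2) = [0.1257·12.5/0.332 + 2.4]·(884·0.229²/2) = [4.733 + 2.4]·23.18 = 165.3 Pa.

ΔP ≈ 165 Pa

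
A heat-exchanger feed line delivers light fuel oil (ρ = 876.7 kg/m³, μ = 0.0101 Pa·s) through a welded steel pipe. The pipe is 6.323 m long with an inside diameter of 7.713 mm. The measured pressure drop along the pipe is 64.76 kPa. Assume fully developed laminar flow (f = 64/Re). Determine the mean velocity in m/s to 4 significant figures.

V ≈ 1.885 m/s

For laminar flow, f = 64/Re with Re = ρVD/μ, so Darcy-Weisbach reduces to ΔP = 32μLV/D². Solving for V: V = ΔP·D²/(32μL) = 6.476e+04·(0.007713)²/(32·0.0101·6.323) = 1.885 m/s.
Check: Re = ρVD/μ = 876.7·1.885·0.007713/0.0101 = 1262 < 2300, so the laminar assumption holds.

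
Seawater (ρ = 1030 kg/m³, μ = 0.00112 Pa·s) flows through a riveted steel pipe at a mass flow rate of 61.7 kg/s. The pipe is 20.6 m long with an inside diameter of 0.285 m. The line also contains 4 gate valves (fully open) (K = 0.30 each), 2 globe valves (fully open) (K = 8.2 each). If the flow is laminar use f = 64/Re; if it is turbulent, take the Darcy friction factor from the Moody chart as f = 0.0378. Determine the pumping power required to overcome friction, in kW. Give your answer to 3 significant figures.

A = πD²/4 = π(0.285)²/4 = 0.06379 m²; mean velocity V = ṁ/(ρA) = 61.7/(1030 · 0.06379) = 0.939 m/s.
Reynolds number Re = ρVD/μ = 1030 · 0.939 · 0.285 / 0.00112 = 2.461e+05.
Re > 4000 → turbulent; use the Moody-chart value f = 0.0378.
Total minor-loss coefficient ΣK = 4·0.3 + 2·8.2 = 17.6.
ΔP = [f·L/D + ΣK]·(ρV²/2) = [0.0378·20.6/0.285 + 17.6]·(1030·0.939²/2) = [2.732 + 17.6]·454.1 = 9233 Pa.
Q = ṁ/ρ = 61.7/1030 = 0.0599 m³/s.
Pumping power P = QΔP = 0.0599·9233 = 553.1 W = 0.553 kW.

P ≈ 0.553 kW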